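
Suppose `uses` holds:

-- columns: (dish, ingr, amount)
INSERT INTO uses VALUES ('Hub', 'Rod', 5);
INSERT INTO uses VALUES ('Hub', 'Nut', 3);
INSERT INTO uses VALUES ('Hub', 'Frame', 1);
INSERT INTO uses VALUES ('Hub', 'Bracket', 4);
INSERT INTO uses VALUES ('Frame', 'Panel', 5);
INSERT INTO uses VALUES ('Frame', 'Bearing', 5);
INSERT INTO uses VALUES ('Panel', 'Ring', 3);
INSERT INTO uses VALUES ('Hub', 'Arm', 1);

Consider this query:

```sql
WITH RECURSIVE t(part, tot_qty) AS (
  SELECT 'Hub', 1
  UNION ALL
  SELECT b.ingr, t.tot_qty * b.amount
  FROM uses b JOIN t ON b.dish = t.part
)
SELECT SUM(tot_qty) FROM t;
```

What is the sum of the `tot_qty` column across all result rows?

Base: (Hub, tot_qty=1).
Iteration 1: components of {Hub} -> Arm = 1*1 = 1, Bracket = 1*4 = 4, Frame = 1*1 = 1, Nut = 1*3 = 3, Rod = 1*5 = 5.
Iteration 2: components of {Arm,Bracket,Frame,Nut,Rod} -> Bearing = 1*5 = 5, Panel = 1*5 = 5.
Iteration 3: components of {Bearing,Panel} -> Ring = 5*3 = 15.
Iteration 4: no further components; recursion stops.
SUM(tot_qty) = 1 + 5 + 3 + 1 + 4 + 1 + 5 + 5 + 15 = 40.

40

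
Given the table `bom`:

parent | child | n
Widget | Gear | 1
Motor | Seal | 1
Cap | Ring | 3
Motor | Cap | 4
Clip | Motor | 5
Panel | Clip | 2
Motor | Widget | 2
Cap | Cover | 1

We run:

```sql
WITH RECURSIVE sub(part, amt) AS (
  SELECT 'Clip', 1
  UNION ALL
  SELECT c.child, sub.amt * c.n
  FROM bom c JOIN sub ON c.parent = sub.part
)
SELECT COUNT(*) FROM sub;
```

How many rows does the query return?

Base: (Clip, amt=1).
Iteration 1: components of {Clip} -> Motor = 1*5 = 5.
Iteration 2: components of {Motor} -> Cap = 5*4 = 20, Seal = 5*1 = 5, Widget = 5*2 = 10.
Iteration 3: components of {Cap,Seal,Widget} -> Cover = 20*1 = 20, Gear = 10*1 = 10, Ring = 20*3 = 60.
Iteration 4: no further components; recursion stops.
Total rows emitted: 8.

8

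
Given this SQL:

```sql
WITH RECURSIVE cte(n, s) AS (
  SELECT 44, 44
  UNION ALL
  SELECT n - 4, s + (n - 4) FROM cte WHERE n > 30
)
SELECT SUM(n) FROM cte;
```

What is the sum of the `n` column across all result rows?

180

Base: n=44, s=44.
Iteration 1: 44 > 30 holds -> n = 44 - 4 = 40, s = 44 + 40 = 84.
Iteration 2: 40 > 30 holds -> n = 40 - 4 = 36, s = 84 + 36 = 120.
Iteration 3: 36 > 30 holds -> n = 36 - 4 = 32, s = 120 + 32 = 152.
Iteration 4: 32 > 30 holds -> n = 32 - 4 = 28, s = 152 + 28 = 180.
Iteration 5: 28 > 30 fails; recursion stops.
SUM(n) = 44 + 40 + 36 + 32 + 28 = 180.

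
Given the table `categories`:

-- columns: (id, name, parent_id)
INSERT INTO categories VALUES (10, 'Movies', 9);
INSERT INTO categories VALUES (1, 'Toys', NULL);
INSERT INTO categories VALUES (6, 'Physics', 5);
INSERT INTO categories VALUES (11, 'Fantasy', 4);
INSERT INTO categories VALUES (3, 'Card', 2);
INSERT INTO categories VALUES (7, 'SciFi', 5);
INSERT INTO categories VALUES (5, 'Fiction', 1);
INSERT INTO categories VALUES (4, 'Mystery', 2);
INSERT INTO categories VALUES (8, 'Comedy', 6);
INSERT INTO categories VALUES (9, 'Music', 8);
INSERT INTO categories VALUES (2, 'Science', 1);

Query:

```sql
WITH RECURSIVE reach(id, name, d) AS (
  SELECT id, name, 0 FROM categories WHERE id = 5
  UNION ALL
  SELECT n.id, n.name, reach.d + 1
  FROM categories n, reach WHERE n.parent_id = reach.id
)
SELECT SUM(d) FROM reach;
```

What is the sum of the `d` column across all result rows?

11

Base: id=5 (Fiction) at d 0.
Iteration 1: rows with parent_id in {5} -> Physics (id 6, d 1), SciFi (id 7, d 1).
Iteration 2: rows with parent_id in {6,7} -> Comedy (id 8, d 2).
Iteration 3: rows with parent_id in {8} -> Music (id 9, d 3).
Iteration 4: rows with parent_id in {9} -> Movies (id 10, d 4).
Iteration 5: no rows with parent_id in {10}; recursion stops.
SUM(d) = 0 + 1 + 1 + 2 + 3 + 4 = 11.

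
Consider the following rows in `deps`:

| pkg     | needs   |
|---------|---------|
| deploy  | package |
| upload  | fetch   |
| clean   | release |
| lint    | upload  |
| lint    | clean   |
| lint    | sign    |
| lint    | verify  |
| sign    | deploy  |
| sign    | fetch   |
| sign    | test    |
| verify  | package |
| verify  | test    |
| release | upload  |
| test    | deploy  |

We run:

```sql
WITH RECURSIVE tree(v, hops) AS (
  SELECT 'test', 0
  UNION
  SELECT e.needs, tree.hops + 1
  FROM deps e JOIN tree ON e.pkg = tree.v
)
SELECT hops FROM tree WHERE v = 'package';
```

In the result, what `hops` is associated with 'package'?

2

Base: (test, hops=0).
Iteration 1: edges from {test} -> (deploy, hops=1).
Iteration 2: edges from {deploy} -> (package, hops=2).
Iteration 3: no outgoing edges from {package}; recursion stops.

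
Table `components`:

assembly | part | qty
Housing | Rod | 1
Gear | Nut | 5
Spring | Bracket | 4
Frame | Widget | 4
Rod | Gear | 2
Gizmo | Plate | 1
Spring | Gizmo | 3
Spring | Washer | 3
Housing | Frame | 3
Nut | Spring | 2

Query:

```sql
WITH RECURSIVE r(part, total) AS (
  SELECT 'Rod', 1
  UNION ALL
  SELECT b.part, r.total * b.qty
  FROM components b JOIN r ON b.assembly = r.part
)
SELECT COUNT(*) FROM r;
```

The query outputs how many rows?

8

Base: (Rod, total=1).
Iteration 1: components of {Rod} -> Gear = 1*2 = 2.
Iteration 2: components of {Gear} -> Nut = 2*5 = 10.
Iteration 3: components of {Nut} -> Spring = 10*2 = 20.
Iteration 4: components of {Spring} -> Bracket = 20*4 = 80, Gizmo = 20*3 = 60, Washer = 20*3 = 60.
Iteration 5: components of {Bracket,Gizmo,Washer} -> Plate = 60*1 = 60.
Iteration 6: no further components; recursion stops.
Total rows emitted: 8.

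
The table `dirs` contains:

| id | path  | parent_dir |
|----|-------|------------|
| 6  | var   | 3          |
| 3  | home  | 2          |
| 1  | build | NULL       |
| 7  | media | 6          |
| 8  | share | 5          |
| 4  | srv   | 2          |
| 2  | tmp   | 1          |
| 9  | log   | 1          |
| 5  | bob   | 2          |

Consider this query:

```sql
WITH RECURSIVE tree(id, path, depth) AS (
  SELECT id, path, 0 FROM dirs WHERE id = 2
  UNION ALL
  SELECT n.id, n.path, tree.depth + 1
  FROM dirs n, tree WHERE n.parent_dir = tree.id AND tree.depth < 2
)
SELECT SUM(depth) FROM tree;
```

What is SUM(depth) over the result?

Base: id=2 (tmp) at depth 0.
Iteration 1: rows with parent_dir in {2} -> home (id 3, depth 1), srv (id 4, depth 1), bob (id 5, depth 1).
Iteration 2: rows with parent_dir in {3,4,5} -> var (id 6, depth 2), share (id 8, depth 2).
Iteration 3: depth < 2 fails for all current rows; recursion stops.
SUM(depth) = 0 + 1 + 1 + 1 + 2 + 2 = 7.

7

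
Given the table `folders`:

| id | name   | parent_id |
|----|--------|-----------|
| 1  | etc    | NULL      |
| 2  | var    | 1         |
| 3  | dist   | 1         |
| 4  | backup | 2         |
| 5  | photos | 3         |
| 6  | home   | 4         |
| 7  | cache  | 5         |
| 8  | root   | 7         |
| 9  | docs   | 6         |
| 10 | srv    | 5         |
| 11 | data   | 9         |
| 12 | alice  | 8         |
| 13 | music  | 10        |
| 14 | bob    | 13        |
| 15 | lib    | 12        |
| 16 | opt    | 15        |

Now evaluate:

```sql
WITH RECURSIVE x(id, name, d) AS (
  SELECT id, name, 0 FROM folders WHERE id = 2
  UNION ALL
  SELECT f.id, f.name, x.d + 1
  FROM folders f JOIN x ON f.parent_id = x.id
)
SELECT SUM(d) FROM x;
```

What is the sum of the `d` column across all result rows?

Base: id=2 (var) at d 0.
Iteration 1: rows with parent_id in {2} -> backup (id 4, d 1).
Iteration 2: rows with parent_id in {4} -> home (id 6, d 2).
Iteration 3: rows with parent_id in {6} -> docs (id 9, d 3).
Iteration 4: rows with parent_id in {9} -> data (id 11, d 4).
Iteration 5: no rows with parent_id in {11}; recursion stops.
SUM(d) = 0 + 1 + 2 + 3 + 4 = 10.

10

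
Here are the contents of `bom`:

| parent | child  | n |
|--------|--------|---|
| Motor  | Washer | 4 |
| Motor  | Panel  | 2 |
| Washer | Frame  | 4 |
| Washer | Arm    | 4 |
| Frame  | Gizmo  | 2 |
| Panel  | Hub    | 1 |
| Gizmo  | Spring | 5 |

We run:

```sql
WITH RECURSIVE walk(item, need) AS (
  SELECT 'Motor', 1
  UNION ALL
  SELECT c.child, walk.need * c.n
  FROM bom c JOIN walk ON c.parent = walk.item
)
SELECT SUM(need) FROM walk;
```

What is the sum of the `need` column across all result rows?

Base: (Motor, need=1).
Iteration 1: components of {Motor} -> Panel = 1*2 = 2, Washer = 1*4 = 4.
Iteration 2: components of {Panel,Washer} -> Arm = 4*4 = 16, Frame = 4*4 = 16, Hub = 2*1 = 2.
Iteration 3: components of {Arm,Frame,Hub} -> Gizmo = 16*2 = 32.
Iteration 4: components of {Gizmo} -> Spring = 32*5 = 160.
Iteration 5: no further components; recursion stops.
SUM(need) = 1 + 4 + 2 + 16 + 16 + 2 + 32 + 160 = 233.

233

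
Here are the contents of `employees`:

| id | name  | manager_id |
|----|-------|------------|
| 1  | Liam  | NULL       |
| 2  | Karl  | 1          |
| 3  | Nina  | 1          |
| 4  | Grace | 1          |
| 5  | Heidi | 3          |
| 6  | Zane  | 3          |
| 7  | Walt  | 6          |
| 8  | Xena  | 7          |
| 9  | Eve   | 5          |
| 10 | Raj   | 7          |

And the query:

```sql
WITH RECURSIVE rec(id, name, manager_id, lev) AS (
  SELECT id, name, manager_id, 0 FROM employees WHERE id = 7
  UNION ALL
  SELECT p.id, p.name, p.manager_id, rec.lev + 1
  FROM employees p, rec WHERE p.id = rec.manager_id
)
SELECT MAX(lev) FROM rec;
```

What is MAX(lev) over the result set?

3

Base: id=7 (Walt), manager_id=6, lev 0.
Iteration 1: join on id=6 -> Zane (id 6, manager_id=3, lev 1).
Iteration 2: join on id=3 -> Nina (id 3, manager_id=1, lev 2).
Iteration 3: join on id=1 -> Liam (id 1, manager_id=NULL, lev 3).
Iteration 4: manager_id is NULL; no match; recursion stops.
lev values: 0, 1, 2, 3; the maximum is 3.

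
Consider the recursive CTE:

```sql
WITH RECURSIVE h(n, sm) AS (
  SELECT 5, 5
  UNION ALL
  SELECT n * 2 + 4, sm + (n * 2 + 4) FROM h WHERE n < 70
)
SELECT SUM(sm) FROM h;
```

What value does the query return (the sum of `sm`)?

Base: n=5, sm=5.
Iteration 1: 5 < 70 holds -> n = 5 * 2 + 4 = 14, sm = 5 + 14 = 19.
Iteration 2: 14 < 70 holds -> n = 14 * 2 + 4 = 32, sm = 19 + 32 = 51.
Iteration 3: 32 < 70 holds -> n = 32 * 2 + 4 = 68, sm = 51 + 68 = 119.
Iteration 4: 68 < 70 holds -> n = 68 * 2 + 4 = 140, sm = 119 + 140 = 259.
Iteration 5: 140 < 70 fails; recursion stops.
SUM(sm) = 5 + 19 + 51 + 119 + 259 = 453.

453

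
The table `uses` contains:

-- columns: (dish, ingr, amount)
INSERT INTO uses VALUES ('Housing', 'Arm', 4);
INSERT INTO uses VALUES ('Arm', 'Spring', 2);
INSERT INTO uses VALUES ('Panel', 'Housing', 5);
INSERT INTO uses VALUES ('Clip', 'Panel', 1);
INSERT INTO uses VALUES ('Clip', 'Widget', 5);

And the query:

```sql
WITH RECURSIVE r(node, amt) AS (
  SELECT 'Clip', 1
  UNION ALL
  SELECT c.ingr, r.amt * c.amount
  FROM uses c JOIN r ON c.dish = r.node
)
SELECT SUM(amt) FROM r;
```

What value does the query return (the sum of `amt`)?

Base: (Clip, amt=1).
Iteration 1: components of {Clip} -> Panel = 1*1 = 1, Widget = 1*5 = 5.
Iteration 2: components of {Panel,Widget} -> Housing = 1*5 = 5.
Iteration 3: components of {Housing} -> Arm = 5*4 = 20.
Iteration 4: components of {Arm} -> Spring = 20*2 = 40.
Iteration 5: no further components; recursion stops.
SUM(amt) = 1 + 1 + 5 + 5 + 20 + 40 = 72.

72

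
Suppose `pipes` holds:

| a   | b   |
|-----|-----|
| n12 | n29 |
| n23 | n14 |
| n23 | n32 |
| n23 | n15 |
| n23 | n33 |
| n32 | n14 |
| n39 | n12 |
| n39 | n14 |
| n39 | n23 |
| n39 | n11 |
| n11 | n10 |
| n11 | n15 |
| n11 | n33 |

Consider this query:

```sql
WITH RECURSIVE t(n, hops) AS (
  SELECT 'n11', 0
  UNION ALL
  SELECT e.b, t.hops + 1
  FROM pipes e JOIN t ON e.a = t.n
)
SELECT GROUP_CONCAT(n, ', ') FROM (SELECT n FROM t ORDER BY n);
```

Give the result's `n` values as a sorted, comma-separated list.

n10, n11, n15, n33

Base: (n11, hops=0).
Iteration 1: edges from {n11} -> (n10, hops=1), (n15, hops=1), (n33, hops=1).
Iteration 2: no outgoing edges from {n10,n15,n33}; recursion stops.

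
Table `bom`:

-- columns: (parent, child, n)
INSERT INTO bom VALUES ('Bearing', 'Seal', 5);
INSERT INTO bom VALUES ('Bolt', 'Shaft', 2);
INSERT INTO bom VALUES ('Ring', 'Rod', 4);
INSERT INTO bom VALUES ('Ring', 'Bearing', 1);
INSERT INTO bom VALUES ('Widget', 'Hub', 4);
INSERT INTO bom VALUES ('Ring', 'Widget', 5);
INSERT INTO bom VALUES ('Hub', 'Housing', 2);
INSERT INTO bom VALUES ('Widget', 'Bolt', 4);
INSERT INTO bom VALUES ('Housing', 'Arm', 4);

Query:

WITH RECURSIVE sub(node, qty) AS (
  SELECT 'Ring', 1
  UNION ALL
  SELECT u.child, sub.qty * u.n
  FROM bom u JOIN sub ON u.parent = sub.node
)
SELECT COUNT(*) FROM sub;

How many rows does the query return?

Base: (Ring, qty=1).
Iteration 1: components of {Ring} -> Bearing = 1*1 = 1, Rod = 1*4 = 4, Widget = 1*5 = 5.
Iteration 2: components of {Bearing,Rod,Widget} -> Bolt = 5*4 = 20, Hub = 5*4 = 20, Seal = 1*5 = 5.
Iteration 3: components of {Bolt,Hub,Seal} -> Housing = 20*2 = 40, Shaft = 20*2 = 40.
Iteration 4: components of {Housing,Shaft} -> Arm = 40*4 = 160.
Iteration 5: no further components; recursion stops.
Total rows emitted: 10.

10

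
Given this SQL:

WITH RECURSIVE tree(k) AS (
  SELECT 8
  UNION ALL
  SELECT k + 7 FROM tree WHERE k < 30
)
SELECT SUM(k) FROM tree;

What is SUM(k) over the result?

Base: k=8.
Iteration 1: 8 < 30 holds -> k = 8 + 7 = 15.
Iteration 2: 15 < 30 holds -> k = 15 + 7 = 22.
Iteration 3: 22 < 30 holds -> k = 22 + 7 = 29.
Iteration 4: 29 < 30 holds -> k = 29 + 7 = 36.
Iteration 5: 36 < 30 fails; recursion stops.
SUM(k) = 8 + 15 + 22 + 29 + 36 = 110.

110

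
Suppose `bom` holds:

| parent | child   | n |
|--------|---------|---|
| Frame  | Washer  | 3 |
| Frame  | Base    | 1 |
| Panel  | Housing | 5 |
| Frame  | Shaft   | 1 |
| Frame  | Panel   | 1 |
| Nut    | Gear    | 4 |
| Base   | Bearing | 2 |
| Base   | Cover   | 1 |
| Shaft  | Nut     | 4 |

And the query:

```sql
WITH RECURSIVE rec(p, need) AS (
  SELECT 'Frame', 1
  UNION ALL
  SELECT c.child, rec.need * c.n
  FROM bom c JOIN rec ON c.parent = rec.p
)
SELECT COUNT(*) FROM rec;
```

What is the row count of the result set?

Base: (Frame, need=1).
Iteration 1: components of {Frame} -> Base = 1*1 = 1, Panel = 1*1 = 1, Shaft = 1*1 = 1, Washer = 1*3 = 3.
Iteration 2: components of {Base,Panel,Shaft,Washer} -> Bearing = 1*2 = 2, Cover = 1*1 = 1, Housing = 1*5 = 5, Nut = 1*4 = 4.
Iteration 3: components of {Bearing,Cover,Housing,Nut} -> Gear = 4*4 = 16.
Iteration 4: no further components; recursion stops.
Total rows emitted: 10.

10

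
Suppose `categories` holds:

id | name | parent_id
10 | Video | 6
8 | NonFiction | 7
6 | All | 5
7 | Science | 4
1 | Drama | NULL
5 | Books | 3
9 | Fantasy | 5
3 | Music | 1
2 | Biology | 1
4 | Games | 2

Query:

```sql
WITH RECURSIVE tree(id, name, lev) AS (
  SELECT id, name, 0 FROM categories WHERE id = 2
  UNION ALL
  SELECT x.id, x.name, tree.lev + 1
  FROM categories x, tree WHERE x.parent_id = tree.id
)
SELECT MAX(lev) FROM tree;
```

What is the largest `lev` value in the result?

Base: id=2 (Biology) at lev 0.
Iteration 1: rows with parent_id in {2} -> Games (id 4, lev 1).
Iteration 2: rows with parent_id in {4} -> Science (id 7, lev 2).
Iteration 3: rows with parent_id in {7} -> NonFiction (id 8, lev 3).
Iteration 4: no rows with parent_id in {8}; recursion stops.
lev values: 0, 1, 2, 3; the maximum is 3.

3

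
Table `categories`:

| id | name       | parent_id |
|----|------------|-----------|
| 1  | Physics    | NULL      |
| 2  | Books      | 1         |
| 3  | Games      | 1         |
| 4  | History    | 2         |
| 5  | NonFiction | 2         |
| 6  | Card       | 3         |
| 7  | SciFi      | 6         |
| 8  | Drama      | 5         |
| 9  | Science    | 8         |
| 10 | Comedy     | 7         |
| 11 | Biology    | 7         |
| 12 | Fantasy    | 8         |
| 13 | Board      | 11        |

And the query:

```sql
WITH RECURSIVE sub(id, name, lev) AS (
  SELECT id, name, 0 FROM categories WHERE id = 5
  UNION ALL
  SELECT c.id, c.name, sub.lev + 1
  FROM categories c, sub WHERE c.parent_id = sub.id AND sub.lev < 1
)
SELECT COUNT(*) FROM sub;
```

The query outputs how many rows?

Base: id=5 (NonFiction) at lev 0.
Iteration 1: rows with parent_id in {5} -> Drama (id 8, lev 1).
Iteration 2: lev < 1 fails for all current rows; recursion stops.
Total rows emitted: 2.

2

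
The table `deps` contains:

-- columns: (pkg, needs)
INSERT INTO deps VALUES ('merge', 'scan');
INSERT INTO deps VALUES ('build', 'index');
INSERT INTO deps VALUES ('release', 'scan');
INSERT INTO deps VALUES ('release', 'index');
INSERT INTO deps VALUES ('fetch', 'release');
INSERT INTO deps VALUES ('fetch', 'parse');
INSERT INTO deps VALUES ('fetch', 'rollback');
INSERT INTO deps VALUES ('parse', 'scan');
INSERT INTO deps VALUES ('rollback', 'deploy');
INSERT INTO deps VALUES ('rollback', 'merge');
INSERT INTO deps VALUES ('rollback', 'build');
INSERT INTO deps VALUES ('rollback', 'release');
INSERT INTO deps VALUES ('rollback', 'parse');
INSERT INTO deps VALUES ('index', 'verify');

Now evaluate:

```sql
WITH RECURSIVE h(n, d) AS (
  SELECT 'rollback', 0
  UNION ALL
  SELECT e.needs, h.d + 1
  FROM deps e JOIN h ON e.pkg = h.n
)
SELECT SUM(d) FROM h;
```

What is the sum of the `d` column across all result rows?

Base: (rollback, d=0).
Iteration 1: edges from {rollback} -> (build, d=1), (deploy, d=1), (merge, d=1), (parse, d=1), (release, d=1).
Iteration 2: edges from {build,deploy,merge,parse,release} -> (index, d=2) x2, (scan, d=2) x3. [UNION ALL keeps all 5 new rows, including repeats]
Iteration 3: edges from {index,scan} -> (verify, d=3) x2. [UNION ALL keeps all 2 new rows, including repeats]
Iteration 4: no outgoing edges from {verify}; recursion stops.
SUM(d) = 0 + 1 + 1 + 1 + 1 + 1 + 2 + 2 + 2 + 2 + 2 + 3 + 3 = 21.

21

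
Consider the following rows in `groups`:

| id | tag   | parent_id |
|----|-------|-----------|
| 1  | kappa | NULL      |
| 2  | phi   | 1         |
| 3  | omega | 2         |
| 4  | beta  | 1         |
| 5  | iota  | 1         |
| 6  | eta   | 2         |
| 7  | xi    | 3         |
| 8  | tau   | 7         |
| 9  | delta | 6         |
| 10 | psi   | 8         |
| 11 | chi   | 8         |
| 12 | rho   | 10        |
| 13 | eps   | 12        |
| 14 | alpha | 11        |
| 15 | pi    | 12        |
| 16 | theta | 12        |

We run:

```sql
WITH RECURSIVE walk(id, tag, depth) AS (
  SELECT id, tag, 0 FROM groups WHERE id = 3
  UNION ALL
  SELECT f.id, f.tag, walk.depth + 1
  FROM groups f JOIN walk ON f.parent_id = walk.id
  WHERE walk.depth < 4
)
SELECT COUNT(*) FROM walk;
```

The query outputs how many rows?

7

Base: id=3 (omega) at depth 0.
Iteration 1: rows with parent_id in {3} -> xi (id 7, depth 1).
Iteration 2: rows with parent_id in {7} -> tau (id 8, depth 2).
Iteration 3: rows with parent_id in {8} -> psi (id 10, depth 3), chi (id 11, depth 3).
Iteration 4: rows with parent_id in {10,11} -> rho (id 12, depth 4), alpha (id 14, depth 4).
Iteration 5: depth < 4 fails for all current rows; recursion stops.
Total rows emitted: 7.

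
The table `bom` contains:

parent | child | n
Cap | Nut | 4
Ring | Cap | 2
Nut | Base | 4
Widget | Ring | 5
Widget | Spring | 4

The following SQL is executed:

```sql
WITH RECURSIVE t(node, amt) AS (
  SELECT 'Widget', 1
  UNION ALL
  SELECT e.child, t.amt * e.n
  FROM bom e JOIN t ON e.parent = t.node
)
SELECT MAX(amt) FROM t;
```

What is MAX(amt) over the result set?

Base: (Widget, amt=1).
Iteration 1: components of {Widget} -> Ring = 1*5 = 5, Spring = 1*4 = 4.
Iteration 2: components of {Ring,Spring} -> Cap = 5*2 = 10.
Iteration 3: components of {Cap} -> Nut = 10*4 = 40.
Iteration 4: components of {Nut} -> Base = 40*4 = 160.
Iteration 5: no further components; recursion stops.
amt values: 1, 5, 4, 10, 40, 160; the maximum is 160.

160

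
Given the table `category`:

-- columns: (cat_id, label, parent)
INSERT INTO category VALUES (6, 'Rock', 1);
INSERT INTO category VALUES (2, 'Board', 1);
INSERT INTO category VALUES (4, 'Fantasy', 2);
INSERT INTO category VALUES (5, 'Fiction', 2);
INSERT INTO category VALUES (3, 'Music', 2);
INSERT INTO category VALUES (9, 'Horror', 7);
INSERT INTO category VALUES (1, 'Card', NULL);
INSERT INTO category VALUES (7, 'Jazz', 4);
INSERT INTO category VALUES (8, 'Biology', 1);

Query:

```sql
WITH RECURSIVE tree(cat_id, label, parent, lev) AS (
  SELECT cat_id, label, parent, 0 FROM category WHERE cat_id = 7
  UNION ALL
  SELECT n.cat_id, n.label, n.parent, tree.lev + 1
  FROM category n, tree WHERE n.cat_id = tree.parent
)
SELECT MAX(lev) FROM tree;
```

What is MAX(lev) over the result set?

Base: cat_id=7 (Jazz), parent=4, lev 0.
Iteration 1: join on cat_id=4 -> Fantasy (id 4, parent=2, lev 1).
Iteration 2: join on cat_id=2 -> Board (id 2, parent=1, lev 2).
Iteration 3: join on cat_id=1 -> Card (id 1, parent=NULL, lev 3).
Iteration 4: parent is NULL; no match; recursion stops.
lev values: 0, 1, 2, 3; the maximum is 3.

3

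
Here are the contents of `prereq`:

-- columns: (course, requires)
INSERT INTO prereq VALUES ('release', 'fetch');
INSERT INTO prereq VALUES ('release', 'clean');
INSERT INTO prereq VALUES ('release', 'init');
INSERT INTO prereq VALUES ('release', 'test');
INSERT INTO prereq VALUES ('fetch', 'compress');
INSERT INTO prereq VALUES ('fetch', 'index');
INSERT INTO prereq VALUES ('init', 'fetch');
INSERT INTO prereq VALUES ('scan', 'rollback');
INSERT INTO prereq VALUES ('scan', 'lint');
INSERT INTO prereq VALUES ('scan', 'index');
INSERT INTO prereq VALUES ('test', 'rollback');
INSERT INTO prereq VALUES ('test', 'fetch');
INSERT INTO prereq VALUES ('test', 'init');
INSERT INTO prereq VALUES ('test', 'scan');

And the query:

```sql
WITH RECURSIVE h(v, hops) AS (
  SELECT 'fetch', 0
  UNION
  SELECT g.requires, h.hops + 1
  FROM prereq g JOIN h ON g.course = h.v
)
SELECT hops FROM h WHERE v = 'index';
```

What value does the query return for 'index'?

1

Base: (fetch, hops=0).
Iteration 1: edges from {fetch} -> (compress, hops=1), (index, hops=1).
Iteration 2: no outgoing edges from {compress,index}; recursion stops.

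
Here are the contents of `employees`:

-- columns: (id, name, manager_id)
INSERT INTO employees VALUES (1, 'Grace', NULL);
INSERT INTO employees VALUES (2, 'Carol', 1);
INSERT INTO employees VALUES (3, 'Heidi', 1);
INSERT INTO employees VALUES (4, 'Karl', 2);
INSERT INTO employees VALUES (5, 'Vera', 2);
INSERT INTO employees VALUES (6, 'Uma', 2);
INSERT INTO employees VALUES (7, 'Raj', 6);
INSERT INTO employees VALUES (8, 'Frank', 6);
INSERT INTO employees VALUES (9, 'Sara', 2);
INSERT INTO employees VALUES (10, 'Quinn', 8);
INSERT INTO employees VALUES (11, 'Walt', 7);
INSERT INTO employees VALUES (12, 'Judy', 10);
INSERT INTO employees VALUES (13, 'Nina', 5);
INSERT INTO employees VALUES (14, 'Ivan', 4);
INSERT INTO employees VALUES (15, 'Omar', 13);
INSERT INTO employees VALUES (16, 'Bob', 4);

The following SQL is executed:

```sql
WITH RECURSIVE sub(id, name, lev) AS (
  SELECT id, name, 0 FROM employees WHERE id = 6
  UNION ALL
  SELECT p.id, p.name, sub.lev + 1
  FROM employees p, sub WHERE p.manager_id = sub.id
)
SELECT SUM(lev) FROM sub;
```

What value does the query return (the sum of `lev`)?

Base: id=6 (Uma) at lev 0.
Iteration 1: rows with manager_id in {6} -> Raj (id 7, lev 1), Frank (id 8, lev 1).
Iteration 2: rows with manager_id in {7,8} -> Quinn (id 10, lev 2), Walt (id 11, lev 2).
Iteration 3: rows with manager_id in {10,11} -> Judy (id 12, lev 3).
Iteration 4: no rows with manager_id in {12}; recursion stops.
SUM(lev) = 0 + 1 + 1 + 2 + 2 + 3 = 9.

9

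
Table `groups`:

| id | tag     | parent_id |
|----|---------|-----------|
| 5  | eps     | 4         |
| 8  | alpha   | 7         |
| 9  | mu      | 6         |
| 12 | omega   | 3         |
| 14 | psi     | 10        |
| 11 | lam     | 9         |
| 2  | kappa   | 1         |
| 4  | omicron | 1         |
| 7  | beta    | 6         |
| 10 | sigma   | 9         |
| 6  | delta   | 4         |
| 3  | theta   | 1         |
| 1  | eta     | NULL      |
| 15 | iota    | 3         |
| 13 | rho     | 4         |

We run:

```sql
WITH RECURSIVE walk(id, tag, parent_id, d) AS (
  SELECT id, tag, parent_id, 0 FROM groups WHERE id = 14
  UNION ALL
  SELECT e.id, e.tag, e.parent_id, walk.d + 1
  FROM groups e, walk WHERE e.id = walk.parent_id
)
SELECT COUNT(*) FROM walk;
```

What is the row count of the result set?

Base: id=14 (psi), parent_id=10, d 0.
Iteration 1: join on id=10 -> sigma (id 10, parent_id=9, d 1).
Iteration 2: join on id=9 -> mu (id 9, parent_id=6, d 2).
Iteration 3: join on id=6 -> delta (id 6, parent_id=4, d 3).
Iteration 4: join on id=4 -> omicron (id 4, parent_id=1, d 4).
Iteration 5: join on id=1 -> eta (id 1, parent_id=NULL, d 5).
Iteration 6: parent_id is NULL; no match; recursion stops.
Total rows emitted: 6.

6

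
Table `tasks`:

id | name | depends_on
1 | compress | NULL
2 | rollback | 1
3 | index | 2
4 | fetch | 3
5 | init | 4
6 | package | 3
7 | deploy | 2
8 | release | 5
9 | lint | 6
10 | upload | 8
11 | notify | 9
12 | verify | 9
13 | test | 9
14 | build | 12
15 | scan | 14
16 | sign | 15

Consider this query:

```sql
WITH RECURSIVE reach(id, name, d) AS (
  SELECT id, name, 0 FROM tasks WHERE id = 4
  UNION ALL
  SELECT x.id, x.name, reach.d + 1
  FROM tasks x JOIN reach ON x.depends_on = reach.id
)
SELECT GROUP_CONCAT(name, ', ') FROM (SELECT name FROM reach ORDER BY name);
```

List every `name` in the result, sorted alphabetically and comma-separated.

Base: id=4 (fetch) at d 0.
Iteration 1: rows with depends_on in {4} -> init (id 5, d 1).
Iteration 2: rows with depends_on in {5} -> release (id 8, d 2).
Iteration 3: rows with depends_on in {8} -> upload (id 10, d 3).
Iteration 4: no rows with depends_on in {10}; recursion stops.

fetch, init, release, upload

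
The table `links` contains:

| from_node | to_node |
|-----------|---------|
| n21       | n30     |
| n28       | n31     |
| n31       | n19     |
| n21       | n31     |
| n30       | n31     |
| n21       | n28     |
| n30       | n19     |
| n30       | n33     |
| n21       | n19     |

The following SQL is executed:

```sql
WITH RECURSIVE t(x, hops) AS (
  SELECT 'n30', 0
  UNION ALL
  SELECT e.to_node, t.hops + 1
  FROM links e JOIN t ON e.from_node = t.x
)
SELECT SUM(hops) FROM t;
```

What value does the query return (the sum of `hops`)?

Base: (n30, hops=0).
Iteration 1: edges from {n30} -> (n19, hops=1), (n31, hops=1), (n33, hops=1).
Iteration 2: edges from {n19,n31,n33} -> (n19, hops=2).
Iteration 3: no outgoing edges from {n19}; recursion stops.
SUM(hops) = 0 + 1 + 1 + 1 + 2 = 5.

5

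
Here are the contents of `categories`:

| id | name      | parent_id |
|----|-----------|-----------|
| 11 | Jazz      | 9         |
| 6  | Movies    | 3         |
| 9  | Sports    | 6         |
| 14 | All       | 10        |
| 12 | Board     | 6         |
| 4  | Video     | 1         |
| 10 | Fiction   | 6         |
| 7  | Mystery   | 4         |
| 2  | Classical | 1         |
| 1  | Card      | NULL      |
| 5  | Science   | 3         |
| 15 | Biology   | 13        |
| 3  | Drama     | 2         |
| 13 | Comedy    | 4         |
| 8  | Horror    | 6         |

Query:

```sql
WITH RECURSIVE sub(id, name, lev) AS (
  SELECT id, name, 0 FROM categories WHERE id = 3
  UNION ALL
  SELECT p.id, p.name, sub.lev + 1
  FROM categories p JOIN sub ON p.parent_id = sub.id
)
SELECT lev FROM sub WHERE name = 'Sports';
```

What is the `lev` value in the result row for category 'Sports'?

2

Base: id=3 (Drama) at lev 0.
Iteration 1: rows with parent_id in {3} -> Science (id 5, lev 1), Movies (id 6, lev 1).
Iteration 2: rows with parent_id in {5,6} -> Horror (id 8, lev 2), Sports (id 9, lev 2), Fiction (id 10, lev 2), Board (id 12, lev 2).
Iteration 3: rows with parent_id in {8,9,10,12} -> Jazz (id 11, lev 3), All (id 14, lev 3).
Iteration 4: no rows with parent_id in {11,14}; recursion stops.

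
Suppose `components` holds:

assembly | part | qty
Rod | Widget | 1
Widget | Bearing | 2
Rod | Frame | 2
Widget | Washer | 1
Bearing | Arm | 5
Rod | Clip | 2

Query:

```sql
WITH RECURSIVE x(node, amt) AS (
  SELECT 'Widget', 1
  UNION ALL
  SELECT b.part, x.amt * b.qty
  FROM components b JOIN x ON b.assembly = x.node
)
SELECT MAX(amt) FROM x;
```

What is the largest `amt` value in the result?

Base: (Widget, amt=1).
Iteration 1: components of {Widget} -> Bearing = 1*2 = 2, Washer = 1*1 = 1.
Iteration 2: components of {Bearing,Washer} -> Arm = 2*5 = 10.
Iteration 3: no further components; recursion stops.
amt values: 1, 2, 1, 10; the maximum is 10.

10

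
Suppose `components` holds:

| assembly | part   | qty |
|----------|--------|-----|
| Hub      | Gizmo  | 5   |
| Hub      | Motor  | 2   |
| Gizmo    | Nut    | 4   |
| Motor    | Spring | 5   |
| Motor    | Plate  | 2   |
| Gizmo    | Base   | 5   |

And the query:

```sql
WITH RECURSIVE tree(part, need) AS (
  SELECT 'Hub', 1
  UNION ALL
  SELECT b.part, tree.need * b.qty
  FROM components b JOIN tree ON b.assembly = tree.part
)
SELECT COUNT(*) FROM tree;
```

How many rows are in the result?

Base: (Hub, need=1).
Iteration 1: components of {Hub} -> Gizmo = 1*5 = 5, Motor = 1*2 = 2.
Iteration 2: components of {Gizmo,Motor} -> Base = 5*5 = 25, Nut = 5*4 = 20, Plate = 2*2 = 4, Spring = 2*5 = 10.
Iteration 3: no further components; recursion stops.
Total rows emitted: 7.

7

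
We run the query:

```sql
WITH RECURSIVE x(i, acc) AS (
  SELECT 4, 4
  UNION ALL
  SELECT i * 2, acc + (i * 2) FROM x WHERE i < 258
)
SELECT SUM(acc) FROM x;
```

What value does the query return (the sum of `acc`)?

Base: i=4, acc=4.
Iteration 1: 4 < 258 holds -> i = 4 * 2 = 8, acc = 4 + 8 = 12.
Iteration 2: 8 < 258 holds -> i = 8 * 2 = 16, acc = 12 + 16 = 28.
Iteration 3: 16 < 258 holds -> i = 16 * 2 = 32, acc = 28 + 32 = 60.
Iteration 4: 32 < 258 holds -> i = 32 * 2 = 64, acc = 60 + 64 = 124.
Iteration 5: 64 < 258 holds -> i = 64 * 2 = 128, acc = 124 + 128 = 252.
Iteration 6: 128 < 258 holds -> i = 128 * 2 = 256, acc = 252 + 256 = 508.
Iteration 7: 256 < 258 holds -> i = 256 * 2 = 512, acc = 508 + 512 = 1020.
Iteration 8: 512 < 258 fails; recursion stops.
SUM(acc) = 4 + 12 + 28 + 60 + 124 + 252 + 508 + 1020 = 2008.

2008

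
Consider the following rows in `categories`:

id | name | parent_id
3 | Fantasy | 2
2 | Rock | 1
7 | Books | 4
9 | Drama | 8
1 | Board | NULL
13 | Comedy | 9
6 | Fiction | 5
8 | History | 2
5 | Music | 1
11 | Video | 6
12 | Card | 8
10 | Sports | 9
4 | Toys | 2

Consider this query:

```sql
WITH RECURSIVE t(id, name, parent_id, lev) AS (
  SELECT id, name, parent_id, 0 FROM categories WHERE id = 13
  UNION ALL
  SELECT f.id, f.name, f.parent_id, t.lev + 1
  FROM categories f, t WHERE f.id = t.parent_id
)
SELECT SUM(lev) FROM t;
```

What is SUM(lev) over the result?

Base: id=13 (Comedy), parent_id=9, lev 0.
Iteration 1: join on id=9 -> Drama (id 9, parent_id=8, lev 1).
Iteration 2: join on id=8 -> History (id 8, parent_id=2, lev 2).
Iteration 3: join on id=2 -> Rock (id 2, parent_id=1, lev 3).
Iteration 4: join on id=1 -> Board (id 1, parent_id=NULL, lev 4).
Iteration 5: parent_id is NULL; no match; recursion stops.
SUM(lev) = 0 + 1 + 2 + 3 + 4 = 10.

10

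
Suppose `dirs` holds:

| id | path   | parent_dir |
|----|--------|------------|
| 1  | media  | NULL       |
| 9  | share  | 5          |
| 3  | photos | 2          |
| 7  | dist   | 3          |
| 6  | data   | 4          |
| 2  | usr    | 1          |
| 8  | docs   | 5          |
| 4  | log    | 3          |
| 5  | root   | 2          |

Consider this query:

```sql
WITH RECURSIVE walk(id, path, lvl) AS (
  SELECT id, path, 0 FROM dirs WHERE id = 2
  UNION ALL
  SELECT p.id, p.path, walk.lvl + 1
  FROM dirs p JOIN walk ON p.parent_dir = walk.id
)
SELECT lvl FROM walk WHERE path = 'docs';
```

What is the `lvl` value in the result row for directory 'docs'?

Base: id=2 (usr) at lvl 0.
Iteration 1: rows with parent_dir in {2} -> photos (id 3, lvl 1), root (id 5, lvl 1).
Iteration 2: rows with parent_dir in {3,5} -> log (id 4, lvl 2), dist (id 7, lvl 2), docs (id 8, lvl 2), share (id 9, lvl 2).
Iteration 3: rows with parent_dir in {4,7,8,9} -> data (id 6, lvl 3).
Iteration 4: no rows with parent_dir in {6}; recursion stops.

2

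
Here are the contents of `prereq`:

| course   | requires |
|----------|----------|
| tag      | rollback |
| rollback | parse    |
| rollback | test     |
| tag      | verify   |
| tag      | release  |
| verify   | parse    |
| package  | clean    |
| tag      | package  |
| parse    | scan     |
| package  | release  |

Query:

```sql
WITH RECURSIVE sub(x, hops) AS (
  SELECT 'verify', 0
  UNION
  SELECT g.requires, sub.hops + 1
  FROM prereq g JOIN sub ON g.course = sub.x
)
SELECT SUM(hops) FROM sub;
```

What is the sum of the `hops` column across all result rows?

Base: (verify, hops=0).
Iteration 1: edges from {verify} -> (parse, hops=1).
Iteration 2: edges from {parse} -> (scan, hops=2).
Iteration 3: no outgoing edges from {scan}; recursion stops.
SUM(hops) = 0 + 1 + 2 = 3.

3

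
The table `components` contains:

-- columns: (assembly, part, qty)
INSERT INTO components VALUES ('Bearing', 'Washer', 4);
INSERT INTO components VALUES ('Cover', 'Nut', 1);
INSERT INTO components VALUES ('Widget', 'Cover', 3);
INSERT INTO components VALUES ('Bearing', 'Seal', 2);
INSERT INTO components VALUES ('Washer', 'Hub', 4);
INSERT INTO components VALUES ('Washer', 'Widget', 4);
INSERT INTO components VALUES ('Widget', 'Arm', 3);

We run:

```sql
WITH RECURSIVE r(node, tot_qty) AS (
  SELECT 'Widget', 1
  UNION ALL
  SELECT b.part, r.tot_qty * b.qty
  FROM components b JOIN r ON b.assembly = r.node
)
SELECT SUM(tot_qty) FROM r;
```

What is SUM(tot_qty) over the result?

10

Base: (Widget, tot_qty=1).
Iteration 1: components of {Widget} -> Arm = 1*3 = 3, Cover = 1*3 = 3.
Iteration 2: components of {Arm,Cover} -> Nut = 3*1 = 3.
Iteration 3: no further components; recursion stops.
SUM(tot_qty) = 1 + 3 + 3 + 3 = 10.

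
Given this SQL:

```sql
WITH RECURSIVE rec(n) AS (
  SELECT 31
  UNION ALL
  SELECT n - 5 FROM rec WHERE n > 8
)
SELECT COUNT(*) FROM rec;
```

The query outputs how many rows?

Base: n=31.
Iteration 1: 31 > 8 holds -> n = 31 - 5 = 26.
Iteration 2: 26 > 8 holds -> n = 26 - 5 = 21.
Iteration 3: 21 > 8 holds -> n = 21 - 5 = 16.
Iteration 4: 16 > 8 holds -> n = 16 - 5 = 11.
Iteration 5: 11 > 8 holds -> n = 11 - 5 = 6.
Iteration 6: 6 > 8 fails; recursion stops.
Total rows emitted: 6.

6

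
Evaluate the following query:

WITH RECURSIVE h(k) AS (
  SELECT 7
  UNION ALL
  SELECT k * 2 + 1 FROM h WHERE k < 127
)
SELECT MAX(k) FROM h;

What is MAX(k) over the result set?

Base: k=7.
Iteration 1: 7 < 127 holds -> k = 7 * 2 + 1 = 15.
Iteration 2: 15 < 127 holds -> k = 15 * 2 + 1 = 31.
Iteration 3: 31 < 127 holds -> k = 31 * 2 + 1 = 63.
Iteration 4: 63 < 127 holds -> k = 63 * 2 + 1 = 127.
Iteration 5: 127 < 127 fails; recursion stops.
k values: 7, 15, 31, 63, 127; the maximum is 127.

127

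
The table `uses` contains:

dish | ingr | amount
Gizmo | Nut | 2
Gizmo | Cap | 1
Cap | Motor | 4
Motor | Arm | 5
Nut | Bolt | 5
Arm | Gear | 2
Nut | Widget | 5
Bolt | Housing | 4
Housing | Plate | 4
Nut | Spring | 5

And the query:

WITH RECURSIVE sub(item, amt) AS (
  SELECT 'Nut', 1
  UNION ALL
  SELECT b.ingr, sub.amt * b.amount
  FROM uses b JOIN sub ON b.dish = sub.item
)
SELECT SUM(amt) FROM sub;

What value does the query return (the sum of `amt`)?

116

Base: (Nut, amt=1).
Iteration 1: components of {Nut} -> Bolt = 1*5 = 5, Spring = 1*5 = 5, Widget = 1*5 = 5.
Iteration 2: components of {Bolt,Spring,Widget} -> Housing = 5*4 = 20.
Iteration 3: components of {Housing} -> Plate = 20*4 = 80.
Iteration 4: no further components; recursion stops.
SUM(amt) = 1 + 5 + 5 + 5 + 20 + 80 = 116.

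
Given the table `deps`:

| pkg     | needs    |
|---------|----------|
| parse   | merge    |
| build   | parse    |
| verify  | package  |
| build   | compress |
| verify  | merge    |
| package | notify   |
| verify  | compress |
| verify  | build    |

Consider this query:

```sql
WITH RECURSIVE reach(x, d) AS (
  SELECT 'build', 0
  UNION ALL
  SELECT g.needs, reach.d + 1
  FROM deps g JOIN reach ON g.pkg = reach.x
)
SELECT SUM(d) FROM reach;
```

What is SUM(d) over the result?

4

Base: (build, d=0).
Iteration 1: edges from {build} -> (compress, d=1), (parse, d=1).
Iteration 2: edges from {compress,parse} -> (merge, d=2).
Iteration 3: no outgoing edges from {merge}; recursion stops.
SUM(d) = 0 + 1 + 1 + 2 = 4.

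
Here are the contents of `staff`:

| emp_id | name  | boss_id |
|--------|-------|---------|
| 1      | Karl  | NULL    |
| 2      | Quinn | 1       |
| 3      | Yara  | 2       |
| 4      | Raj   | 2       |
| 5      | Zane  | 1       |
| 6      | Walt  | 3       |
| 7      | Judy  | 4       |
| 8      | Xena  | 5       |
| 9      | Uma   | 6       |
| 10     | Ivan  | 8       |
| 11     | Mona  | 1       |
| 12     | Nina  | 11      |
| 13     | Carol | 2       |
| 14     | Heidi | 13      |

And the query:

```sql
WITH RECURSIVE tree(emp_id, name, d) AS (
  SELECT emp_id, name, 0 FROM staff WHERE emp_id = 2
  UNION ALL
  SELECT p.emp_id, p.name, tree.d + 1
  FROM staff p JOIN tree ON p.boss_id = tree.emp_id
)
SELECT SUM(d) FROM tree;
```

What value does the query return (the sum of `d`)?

Base: emp_id=2 (Quinn) at d 0.
Iteration 1: rows with boss_id in {2} -> Yara (id 3, d 1), Raj (id 4, d 1), Carol (id 13, d 1).
Iteration 2: rows with boss_id in {3,4,13} -> Walt (id 6, d 2), Judy (id 7, d 2), Heidi (id 14, d 2).
Iteration 3: rows with boss_id in {6,7,14} -> Uma (id 9, d 3).
Iteration 4: no rows with boss_id in {9}; recursion stops.
SUM(d) = 0 + 1 + 1 + 1 + 2 + 2 + 2 + 3 = 12.

12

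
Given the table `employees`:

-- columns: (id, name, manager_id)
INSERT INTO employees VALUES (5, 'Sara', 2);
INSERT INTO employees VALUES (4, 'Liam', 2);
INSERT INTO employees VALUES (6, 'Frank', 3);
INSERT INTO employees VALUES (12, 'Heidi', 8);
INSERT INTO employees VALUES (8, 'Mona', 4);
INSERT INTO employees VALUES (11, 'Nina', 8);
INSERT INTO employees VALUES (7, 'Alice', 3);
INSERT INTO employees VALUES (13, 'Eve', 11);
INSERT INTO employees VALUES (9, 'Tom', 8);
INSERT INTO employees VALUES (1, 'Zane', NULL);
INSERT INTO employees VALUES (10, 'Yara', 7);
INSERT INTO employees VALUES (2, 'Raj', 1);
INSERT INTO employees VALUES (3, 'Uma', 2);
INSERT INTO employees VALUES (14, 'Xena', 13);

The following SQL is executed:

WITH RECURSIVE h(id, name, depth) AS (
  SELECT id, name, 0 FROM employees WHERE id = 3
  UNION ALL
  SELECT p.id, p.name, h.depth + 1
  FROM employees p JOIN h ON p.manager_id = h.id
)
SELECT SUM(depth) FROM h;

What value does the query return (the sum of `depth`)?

4

Base: id=3 (Uma) at depth 0.
Iteration 1: rows with manager_id in {3} -> Frank (id 6, depth 1), Alice (id 7, depth 1).
Iteration 2: rows with manager_id in {6,7} -> Yara (id 10, depth 2).
Iteration 3: no rows with manager_id in {10}; recursion stops.
SUM(depth) = 0 + 1 + 1 + 2 = 4.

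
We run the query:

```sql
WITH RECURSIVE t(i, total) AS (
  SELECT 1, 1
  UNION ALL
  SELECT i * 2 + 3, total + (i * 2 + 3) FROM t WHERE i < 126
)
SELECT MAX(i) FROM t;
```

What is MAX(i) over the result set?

253

Base: i=1, total=1.
Iteration 1: 1 < 126 holds -> i = 1 * 2 + 3 = 5, total = 1 + 5 = 6.
Iteration 2: 5 < 126 holds -> i = 5 * 2 + 3 = 13, total = 6 + 13 = 19.
Iteration 3: 13 < 126 holds -> i = 13 * 2 + 3 = 29, total = 19 + 29 = 48.
Iteration 4: 29 < 126 holds -> i = 29 * 2 + 3 = 61, total = 48 + 61 = 109.
Iteration 5: 61 < 126 holds -> i = 61 * 2 + 3 = 125, total = 109 + 125 = 234.
Iteration 6: 125 < 126 holds -> i = 125 * 2 + 3 = 253, total = 234 + 253 = 487.
Iteration 7: 253 < 126 fails; recursion stops.
i values: 1, 5, 13, 29, 61, 125, 253; the maximum is 253.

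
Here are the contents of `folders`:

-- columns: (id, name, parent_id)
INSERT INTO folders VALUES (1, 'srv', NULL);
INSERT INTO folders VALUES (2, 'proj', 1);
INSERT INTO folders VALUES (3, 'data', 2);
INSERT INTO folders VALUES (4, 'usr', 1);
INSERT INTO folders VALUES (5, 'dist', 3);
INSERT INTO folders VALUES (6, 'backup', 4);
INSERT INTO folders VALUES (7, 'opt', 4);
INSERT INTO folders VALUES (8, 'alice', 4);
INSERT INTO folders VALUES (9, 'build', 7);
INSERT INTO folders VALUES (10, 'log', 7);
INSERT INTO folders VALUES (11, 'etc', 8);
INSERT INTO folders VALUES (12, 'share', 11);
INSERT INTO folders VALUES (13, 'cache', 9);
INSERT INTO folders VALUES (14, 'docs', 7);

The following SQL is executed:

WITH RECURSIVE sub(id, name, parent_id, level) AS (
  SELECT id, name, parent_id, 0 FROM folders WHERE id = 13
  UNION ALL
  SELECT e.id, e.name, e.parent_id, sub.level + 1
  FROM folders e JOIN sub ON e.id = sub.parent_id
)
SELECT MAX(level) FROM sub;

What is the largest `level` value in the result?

4

Base: id=13 (cache), parent_id=9, level 0.
Iteration 1: join on id=9 -> build (id 9, parent_id=7, level 1).
Iteration 2: join on id=7 -> opt (id 7, parent_id=4, level 2).
Iteration 3: join on id=4 -> usr (id 4, parent_id=1, level 3).
Iteration 4: join on id=1 -> srv (id 1, parent_id=NULL, level 4).
Iteration 5: parent_id is NULL; no match; recursion stops.
level values: 0, 1, 2, 3, 4; the maximum is 4.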